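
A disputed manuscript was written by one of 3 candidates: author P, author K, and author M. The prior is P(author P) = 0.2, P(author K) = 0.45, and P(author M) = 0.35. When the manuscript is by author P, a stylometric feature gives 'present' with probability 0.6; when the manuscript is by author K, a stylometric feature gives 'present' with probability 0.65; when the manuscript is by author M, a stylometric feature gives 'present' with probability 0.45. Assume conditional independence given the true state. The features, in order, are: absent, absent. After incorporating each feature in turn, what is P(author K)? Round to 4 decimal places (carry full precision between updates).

0.2856

Each posterior becomes the prior for the next update.
After 'absent': normaliser = 0.4·0.2000 + 0.35·0.4500 + 0.55·0.3500; P(author P) ≈ 0.1860, P(author K) ≈ 0.3663, P(author M) ≈ 0.4477
After 'absent': normaliser = 0.4·0.1860 + 0.35·0.3663 + 0.55·0.4477; P(author P) ≈ 0.1658, P(author K) ≈ 0.2856, P(author M) ≈ 0.5486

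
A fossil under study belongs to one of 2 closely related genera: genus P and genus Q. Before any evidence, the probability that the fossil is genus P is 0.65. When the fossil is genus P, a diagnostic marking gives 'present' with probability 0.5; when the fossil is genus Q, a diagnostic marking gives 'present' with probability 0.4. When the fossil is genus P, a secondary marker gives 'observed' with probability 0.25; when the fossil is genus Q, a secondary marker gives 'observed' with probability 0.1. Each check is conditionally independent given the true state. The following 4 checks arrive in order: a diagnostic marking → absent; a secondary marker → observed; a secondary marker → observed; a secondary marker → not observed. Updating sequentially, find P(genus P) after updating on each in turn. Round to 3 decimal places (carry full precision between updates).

After a diagnostic marking='absent': P(genus P) = 0.5·0.6500 / (0.5·0.6500 + 0.6·0.3500) ≈ 0.6075
After a secondary marker='observed': P(genus P) = 0.25·0.6075 / (0.25·0.6075 + 0.1·0.3925) ≈ 0.7946
After a secondary marker='observed': P(genus P) = 0.25·0.7946 / (0.25·0.7946 + 0.1·0.2054) ≈ 0.9063
After a secondary marker='not observed': P(genus P) = 0.75·0.9063 / (0.75·0.9063 + 0.9·0.0937) ≈ 0.8896

0.890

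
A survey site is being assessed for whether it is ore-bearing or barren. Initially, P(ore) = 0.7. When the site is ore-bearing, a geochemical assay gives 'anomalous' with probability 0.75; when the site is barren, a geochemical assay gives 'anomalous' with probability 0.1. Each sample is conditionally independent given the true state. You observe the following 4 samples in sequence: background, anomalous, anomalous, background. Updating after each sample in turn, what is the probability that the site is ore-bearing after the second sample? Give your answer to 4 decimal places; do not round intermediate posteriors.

0.8294

After 'background': P(ore) = 0.25·0.7000 / (0.25·0.7000 + 0.9·0.3000) ≈ 0.3933
After 'anomalous': P(ore) = 0.75·0.3933 / (0.75·0.3933 + 0.1·0.6067) ≈ 0.8294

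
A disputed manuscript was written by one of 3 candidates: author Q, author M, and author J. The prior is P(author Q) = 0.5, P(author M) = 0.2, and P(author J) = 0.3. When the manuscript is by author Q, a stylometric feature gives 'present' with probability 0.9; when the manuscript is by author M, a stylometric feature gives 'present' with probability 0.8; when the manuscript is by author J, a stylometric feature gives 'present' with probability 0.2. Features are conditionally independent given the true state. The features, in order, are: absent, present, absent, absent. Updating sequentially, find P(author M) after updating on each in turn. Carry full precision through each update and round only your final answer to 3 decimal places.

0.039

Each posterior becomes the prior for the next update.
After 'absent': normaliser = 0.1·0.5000 + 0.2·0.2000 + 0.8·0.3000; P(author Q) ≈ 0.1515, P(author M) ≈ 0.1212, P(author J) ≈ 0.7273
After 'present': normaliser = 0.9·0.1515 + 0.8·0.1212 + 0.2·0.7273; P(author Q) ≈ 0.3600, P(author M) ≈ 0.2560, P(author J) ≈ 0.3840
After 'absent': normaliser = 0.1·0.3600 + 0.2·0.2560 + 0.8·0.3840; P(author Q) ≈ 0.0913, P(author M) ≈ 0.1298, P(author J) ≈ 0.7789
After 'absent': normaliser = 0.1·0.0913 + 0.2·0.1298 + 0.8·0.7789; P(author Q) ≈ 0.0139, P(author M) ≈ 0.0394, P(author J) ≈ 0.9467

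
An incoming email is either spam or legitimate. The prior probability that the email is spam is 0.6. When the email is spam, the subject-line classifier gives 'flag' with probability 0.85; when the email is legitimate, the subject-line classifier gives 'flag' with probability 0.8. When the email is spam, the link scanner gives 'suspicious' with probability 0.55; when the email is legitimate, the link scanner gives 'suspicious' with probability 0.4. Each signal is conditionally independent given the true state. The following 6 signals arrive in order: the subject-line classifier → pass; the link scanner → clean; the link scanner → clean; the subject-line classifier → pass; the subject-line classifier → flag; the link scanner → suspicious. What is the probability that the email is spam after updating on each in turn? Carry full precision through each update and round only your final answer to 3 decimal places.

Each posterior becomes the prior for the next update.
After the subject-line classifier='pass': P(spam) = 0.15·0.6000 / (0.15·0.6000 + 0.2·0.4000) ≈ 0.5294
After the link scanner='clean': P(spam) = 0.45·0.5294 / (0.45·0.5294 + 0.6·0.4706) ≈ 0.4576
After the link scanner='clean': P(spam) = 0.45·0.4576 / (0.45·0.4576 + 0.6·0.5424) ≈ 0.3876
After the subject-line classifier='pass': P(spam) = 0.15·0.3876 / (0.15·0.3876 + 0.2·0.6124) ≈ 0.3219
After the subject-line classifier='flag': P(spam) = 0.85·0.3219 / (0.85·0.3219 + 0.8·0.6781) ≈ 0.3352
After the link scanner='suspicious': P(spam) = 0.55·0.3352 / (0.55·0.3352 + 0.4·0.6648) ≈ 0.4095

0.409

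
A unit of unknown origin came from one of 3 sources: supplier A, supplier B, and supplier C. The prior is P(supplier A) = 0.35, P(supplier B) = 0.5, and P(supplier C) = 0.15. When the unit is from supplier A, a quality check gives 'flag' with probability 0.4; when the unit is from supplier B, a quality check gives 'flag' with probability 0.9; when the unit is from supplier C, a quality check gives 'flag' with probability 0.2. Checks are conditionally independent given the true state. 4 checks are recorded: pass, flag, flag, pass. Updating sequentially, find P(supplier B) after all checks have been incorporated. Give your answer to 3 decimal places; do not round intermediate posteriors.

0.144

Each posterior becomes the prior for the next update.
After 'pass': normaliser = 0.6·0.3500 + 0.1·0.5000 + 0.8·0.1500; P(supplier A) ≈ 0.5526, P(supplier B) ≈ 0.1316, P(supplier C) ≈ 0.3158
After 'flag': normaliser = 0.4·0.5526 + 0.9·0.1316 + 0.2·0.3158; P(supplier A) ≈ 0.5490, P(supplier B) ≈ 0.2941, P(supplier C) ≈ 0.1569
After 'flag': normaliser = 0.4·0.5490 + 0.9·0.2941 + 0.2·0.1569; P(supplier A) ≈ 0.4259, P(supplier B) ≈ 0.5133, P(supplier C) ≈ 0.0608
After 'pass': normaliser = 0.6·0.4259 + 0.1·0.5133 + 0.8·0.0608; P(supplier A) ≈ 0.7187, P(supplier B) ≈ 0.1444, P(supplier C) ≈ 0.1369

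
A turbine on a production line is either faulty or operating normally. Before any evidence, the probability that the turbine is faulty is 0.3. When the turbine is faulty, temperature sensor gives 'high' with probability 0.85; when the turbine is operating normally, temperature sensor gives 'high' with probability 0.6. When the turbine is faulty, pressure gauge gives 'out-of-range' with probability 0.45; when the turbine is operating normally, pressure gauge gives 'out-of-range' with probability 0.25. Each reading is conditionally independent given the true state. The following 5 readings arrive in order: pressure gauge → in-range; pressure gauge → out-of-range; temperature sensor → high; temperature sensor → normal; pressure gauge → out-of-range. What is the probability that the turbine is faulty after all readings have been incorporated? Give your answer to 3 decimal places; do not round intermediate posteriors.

0.351

Apply Bayes' rule sequentially, carrying P(faulty) forward.
After pressure gauge='in-range': P(faulty) = 0.55·0.3000 / (0.55·0.3000 + 0.75·0.7000) ≈ 0.2391
After pressure gauge='out-of-range': P(faulty) = 0.45·0.2391 / (0.45·0.2391 + 0.25·0.7609) ≈ 0.3613
After temperature sensor='high': P(faulty) = 0.85·0.3613 / (0.85·0.3613 + 0.6·0.6387) ≈ 0.4449
After temperature sensor='normal': P(faulty) = 0.15·0.4449 / (0.15·0.4449 + 0.4·0.5551) ≈ 0.2311
After pressure gauge='out-of-range': P(faulty) = 0.45·0.2311 / (0.45·0.2311 + 0.25·0.7689) ≈ 0.3511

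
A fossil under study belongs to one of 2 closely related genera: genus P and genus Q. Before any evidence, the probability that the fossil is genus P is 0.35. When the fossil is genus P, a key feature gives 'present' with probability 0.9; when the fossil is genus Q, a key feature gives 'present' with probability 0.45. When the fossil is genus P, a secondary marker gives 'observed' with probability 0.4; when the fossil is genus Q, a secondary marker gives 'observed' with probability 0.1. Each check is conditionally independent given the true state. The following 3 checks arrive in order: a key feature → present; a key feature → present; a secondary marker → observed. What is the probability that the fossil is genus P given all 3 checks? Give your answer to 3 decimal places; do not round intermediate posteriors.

After a key feature='present': P(genus P) = 0.9·0.3500 / (0.9·0.3500 + 0.45·0.6500) ≈ 0.5185
After a key feature='present': P(genus P) = 0.9·0.5185 / (0.9·0.5185 + 0.45·0.4815) ≈ 0.6829
After a secondary marker='observed': P(genus P) = 0.4·0.6829 / (0.4·0.6829 + 0.1·0.3171) ≈ 0.8960

0.896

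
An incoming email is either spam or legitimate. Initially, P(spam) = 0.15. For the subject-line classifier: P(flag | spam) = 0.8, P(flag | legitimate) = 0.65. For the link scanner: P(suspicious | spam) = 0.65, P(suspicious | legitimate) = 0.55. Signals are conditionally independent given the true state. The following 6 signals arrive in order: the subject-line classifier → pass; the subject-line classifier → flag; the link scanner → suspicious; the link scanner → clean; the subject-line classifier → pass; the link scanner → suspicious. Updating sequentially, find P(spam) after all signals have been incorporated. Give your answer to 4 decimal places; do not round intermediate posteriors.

0.0715

After the subject-line classifier='pass': P(spam) = 0.2·0.1500 / (0.2·0.1500 + 0.35·0.8500) ≈ 0.0916
After the subject-line classifier='flag': P(spam) = 0.8·0.0916 / (0.8·0.0916 + 0.65·0.9084) ≈ 0.1104
After the link scanner='suspicious': P(spam) = 0.65·0.1104 / (0.65·0.1104 + 0.55·0.8896) ≈ 0.1279
After the link scanner='clean': P(spam) = 0.35·0.1279 / (0.35·0.1279 + 0.45·0.8721) ≈ 0.1024
After the subject-line classifier='pass': P(spam) = 0.2·0.1024 / (0.2·0.1024 + 0.35·0.8976) ≈ 0.0612
After the link scanner='suspicious': P(spam) = 0.65·0.0612 / (0.65·0.0612 + 0.55·0.9388) ≈ 0.0715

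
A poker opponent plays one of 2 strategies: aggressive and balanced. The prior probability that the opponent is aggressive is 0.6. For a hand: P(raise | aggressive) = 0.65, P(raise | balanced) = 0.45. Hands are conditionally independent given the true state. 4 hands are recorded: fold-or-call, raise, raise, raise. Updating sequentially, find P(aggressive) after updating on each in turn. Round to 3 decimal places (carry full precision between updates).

After 'fold-or-call': P(aggressive) = 0.35·0.6000 / (0.35·0.6000 + 0.55·0.4000) ≈ 0.4884
After 'raise': P(aggressive) = 0.65·0.4884 / (0.65·0.4884 + 0.45·0.5116) ≈ 0.5796
After 'raise': P(aggressive) = 0.65·0.5796 / (0.65·0.5796 + 0.45·0.4204) ≈ 0.6657
After 'raise': P(aggressive) = 0.65·0.6657 / (0.65·0.6657 + 0.45·0.3343) ≈ 0.7421

0.742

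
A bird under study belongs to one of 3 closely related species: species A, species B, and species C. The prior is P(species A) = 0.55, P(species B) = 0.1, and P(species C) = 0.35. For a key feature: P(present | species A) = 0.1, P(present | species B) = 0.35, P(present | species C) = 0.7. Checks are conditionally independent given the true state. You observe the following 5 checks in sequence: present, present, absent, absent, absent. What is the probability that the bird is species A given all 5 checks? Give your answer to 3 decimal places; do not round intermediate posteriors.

0.334

Apply Bayes' rule sequentially, carrying P(species A) forward.
After 'present': normaliser = 0.1·0.5500 + 0.35·0.1000 + 0.7·0.3500; P(species A) ≈ 0.1642, P(species B) ≈ 0.1045, P(species C) ≈ 0.7313
After 'present': normaliser = 0.1·0.1642 + 0.35·0.1045 + 0.7·0.7313; P(species A) ≈ 0.0291, P(species B) ≈ 0.0647, P(species C) ≈ 0.9062
After 'absent': normaliser = 0.9·0.0291 + 0.65·0.0647 + 0.3·0.9062; P(species A) ≈ 0.0769, P(species B) ≈ 0.1237, P(species C) ≈ 0.7994
After 'absent': normaliser = 0.9·0.0769 + 0.65·0.1237 + 0.3·0.7994; P(species A) ≈ 0.1777, P(species B) ≈ 0.2065, P(species C) ≈ 0.6158
After 'absent': normaliser = 0.9·0.1777 + 0.65·0.2065 + 0.3·0.6158; P(species A) ≈ 0.3340, P(species B) ≈ 0.2802, P(species C) ≈ 0.3857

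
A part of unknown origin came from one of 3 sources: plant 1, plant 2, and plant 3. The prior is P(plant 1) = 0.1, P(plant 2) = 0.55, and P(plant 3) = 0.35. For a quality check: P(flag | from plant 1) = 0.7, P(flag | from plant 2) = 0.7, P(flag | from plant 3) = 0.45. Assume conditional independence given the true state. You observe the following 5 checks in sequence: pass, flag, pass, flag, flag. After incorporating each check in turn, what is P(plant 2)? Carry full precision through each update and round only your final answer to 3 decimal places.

After 'pass': normaliser = 0.3·0.1000 + 0.3·0.5500 + 0.55·0.3500; P(plant 1) ≈ 0.0774, P(plant 2) ≈ 0.4258, P(plant 3) ≈ 0.4968
After 'flag': normaliser = 0.7·0.0774 + 0.7·0.4258 + 0.45·0.4968; P(plant 1) ≈ 0.0941, P(plant 2) ≈ 0.5176, P(plant 3) ≈ 0.3882
After 'pass': normaliser = 0.3·0.0941 + 0.3·0.5176 + 0.55·0.3882; P(plant 1) ≈ 0.0711, P(plant 2) ≈ 0.3911, P(plant 3) ≈ 0.5378
After 'flag': normaliser = 0.7·0.0711 + 0.7·0.3911 + 0.45·0.5378; P(plant 1) ≈ 0.0880, P(plant 2) ≈ 0.4841, P(plant 3) ≈ 0.4279
After 'flag': normaliser = 0.7·0.0880 + 0.7·0.4841 + 0.45·0.4279; P(plant 1) ≈ 0.1039, P(plant 2) ≈ 0.5714, P(plant 3) ≈ 0.3247

0.571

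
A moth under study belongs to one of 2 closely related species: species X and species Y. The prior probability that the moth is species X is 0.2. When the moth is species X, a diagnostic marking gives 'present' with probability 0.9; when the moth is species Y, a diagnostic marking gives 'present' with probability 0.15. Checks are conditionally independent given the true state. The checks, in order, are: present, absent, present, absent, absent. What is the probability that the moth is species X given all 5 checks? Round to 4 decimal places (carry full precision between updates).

After 'present': P(species X) = 0.9·0.2000 / (0.9·0.2000 + 0.15·0.8000) ≈ 0.6000
After 'absent': P(species X) = 0.1·0.6000 / (0.1·0.6000 + 0.85·0.4000) ≈ 0.1500
After 'present': P(species X) = 0.9·0.1500 / (0.9·0.1500 + 0.15·0.8500) ≈ 0.5143
After 'absent': P(species X) = 0.1·0.5143 / (0.1·0.5143 + 0.85·0.4857) ≈ 0.1108
After 'absent': P(species X) = 0.1·0.1108 / (0.1·0.1108 + 0.85·0.8892) ≈ 0.0144

0.0144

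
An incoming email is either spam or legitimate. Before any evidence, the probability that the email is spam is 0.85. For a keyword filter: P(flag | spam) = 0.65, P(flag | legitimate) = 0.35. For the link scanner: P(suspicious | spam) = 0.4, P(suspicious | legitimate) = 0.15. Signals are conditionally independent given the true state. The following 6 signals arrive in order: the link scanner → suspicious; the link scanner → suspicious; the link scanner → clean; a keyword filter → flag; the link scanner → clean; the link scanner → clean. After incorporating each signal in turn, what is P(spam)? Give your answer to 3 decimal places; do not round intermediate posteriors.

After the link scanner='suspicious': P(spam) = 0.4·0.8500 / (0.4·0.8500 + 0.15·0.1500) ≈ 0.9379
After the link scanner='suspicious': P(spam) = 0.4·0.9379 / (0.4·0.9379 + 0.15·0.0621) ≈ 0.9758
After the link scanner='clean': P(spam) = 0.6·0.9758 / (0.6·0.9758 + 0.85·0.0242) ≈ 0.9660
After a keyword filter='flag': P(spam) = 0.65·0.9660 / (0.65·0.9660 + 0.35·0.0340) ≈ 0.9814
After the link scanner='clean': P(spam) = 0.6·0.9814 / (0.6·0.9814 + 0.85·0.0186) ≈ 0.9739
After the link scanner='clean': P(spam) = 0.6·0.9739 / (0.6·0.9739 + 0.85·0.0261) ≈ 0.9634

0.963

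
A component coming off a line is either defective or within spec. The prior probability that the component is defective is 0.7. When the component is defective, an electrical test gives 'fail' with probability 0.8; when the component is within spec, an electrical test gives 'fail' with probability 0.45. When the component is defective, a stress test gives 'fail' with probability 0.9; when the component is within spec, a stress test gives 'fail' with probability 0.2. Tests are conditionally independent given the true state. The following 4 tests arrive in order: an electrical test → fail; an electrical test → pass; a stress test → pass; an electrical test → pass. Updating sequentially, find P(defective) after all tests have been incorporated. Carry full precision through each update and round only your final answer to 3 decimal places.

0.064

After an electrical test='fail': P(defective) = 0.8·0.7000 / (0.8·0.7000 + 0.45·0.3000) ≈ 0.8058
After an electrical test='pass': P(defective) = 0.2·0.8058 / (0.2·0.8058 + 0.55·0.1942) ≈ 0.6013
After a stress test='pass': P(defective) = 0.1·0.6013 / (0.1·0.6013 + 0.8·0.3987) ≈ 0.1586
After an electrical test='pass': P(defective) = 0.2·0.1586 / (0.2·0.1586 + 0.55·0.8414) ≈ 0.0642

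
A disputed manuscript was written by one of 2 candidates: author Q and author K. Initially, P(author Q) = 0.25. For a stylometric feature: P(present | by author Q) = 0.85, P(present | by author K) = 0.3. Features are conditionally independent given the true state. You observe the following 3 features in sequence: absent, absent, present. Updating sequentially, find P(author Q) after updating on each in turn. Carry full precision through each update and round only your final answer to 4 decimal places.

Each posterior becomes the prior for the next update.
After 'absent': P(author Q) = 0.15·0.2500 / (0.15·0.2500 + 0.7·0.7500) ≈ 0.0667
After 'absent': P(author Q) = 0.15·0.0667 / (0.15·0.0667 + 0.7·0.9333) ≈ 0.0151
After 'present': P(author Q) = 0.85·0.0151 / (0.85·0.0151 + 0.3·0.9849) ≈ 0.0416

0.0416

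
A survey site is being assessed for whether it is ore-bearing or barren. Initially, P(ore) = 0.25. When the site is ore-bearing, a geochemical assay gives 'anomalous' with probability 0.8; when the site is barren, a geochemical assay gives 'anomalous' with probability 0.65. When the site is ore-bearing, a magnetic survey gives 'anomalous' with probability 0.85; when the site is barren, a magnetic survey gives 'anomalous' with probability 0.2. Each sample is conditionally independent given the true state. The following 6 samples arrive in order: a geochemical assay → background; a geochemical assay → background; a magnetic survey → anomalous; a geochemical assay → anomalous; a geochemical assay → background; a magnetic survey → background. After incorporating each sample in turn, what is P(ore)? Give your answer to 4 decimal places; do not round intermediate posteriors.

0.0575

After a geochemical assay='background': P(ore) = 0.2·0.2500 / (0.2·0.2500 + 0.35·0.7500) ≈ 0.1600
After a geochemical assay='background': P(ore) = 0.2·0.1600 / (0.2·0.1600 + 0.35·0.8400) ≈ 0.0982
After a magnetic survey='anomalous': P(ore) = 0.85·0.0982 / (0.85·0.0982 + 0.2·0.9018) ≈ 0.3163
After a geochemical assay='anomalous': P(ore) = 0.8·0.3163 / (0.8·0.3163 + 0.65·0.6837) ≈ 0.3628
After a geochemical assay='background': P(ore) = 0.2·0.3628 / (0.2·0.3628 + 0.35·0.6372) ≈ 0.2455
After a magnetic survey='background': P(ore) = 0.15·0.2455 / (0.15·0.2455 + 0.8·0.7545) ≈ 0.0575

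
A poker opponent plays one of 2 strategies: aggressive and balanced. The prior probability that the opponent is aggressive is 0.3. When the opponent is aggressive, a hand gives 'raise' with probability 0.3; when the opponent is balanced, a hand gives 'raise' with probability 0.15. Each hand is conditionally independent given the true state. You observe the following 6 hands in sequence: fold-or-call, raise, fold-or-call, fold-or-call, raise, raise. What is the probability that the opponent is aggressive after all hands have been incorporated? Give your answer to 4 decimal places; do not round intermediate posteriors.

After 'fold-or-call': P(aggressive) = 0.7·0.3000 / (0.7·0.3000 + 0.85·0.7000) ≈ 0.2609
After 'raise': P(aggressive) = 0.3·0.2609 / (0.3·0.2609 + 0.15·0.7391) ≈ 0.4138
After 'fold-or-call': P(aggressive) = 0.7·0.4138 / (0.7·0.4138 + 0.85·0.5862) ≈ 0.3676
After 'fold-or-call': P(aggressive) = 0.7·0.3676 / (0.7·0.3676 + 0.85·0.6324) ≈ 0.3237
After 'raise': P(aggressive) = 0.3·0.3237 / (0.3·0.3237 + 0.15·0.6763) ≈ 0.4891
After 'raise': P(aggressive) = 0.3·0.4891 / (0.3·0.4891 + 0.15·0.5109) ≈ 0.6569

0.6569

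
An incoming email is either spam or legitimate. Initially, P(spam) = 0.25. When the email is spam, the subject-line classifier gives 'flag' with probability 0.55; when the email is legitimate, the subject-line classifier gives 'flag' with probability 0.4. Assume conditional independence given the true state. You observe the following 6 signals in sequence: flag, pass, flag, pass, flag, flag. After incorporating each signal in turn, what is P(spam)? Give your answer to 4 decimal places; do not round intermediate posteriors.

After 'flag': P(spam) = 0.55·0.2500 / (0.55·0.2500 + 0.4·0.7500) ≈ 0.3143
After 'pass': P(spam) = 0.45·0.3143 / (0.45·0.3143 + 0.6·0.6857) ≈ 0.2558
After 'flag': P(spam) = 0.55·0.2558 / (0.55·0.2558 + 0.4·0.7442) ≈ 0.3210
After 'pass': P(spam) = 0.45·0.3210 / (0.45·0.3210 + 0.6·0.6790) ≈ 0.2617
After 'flag': P(spam) = 0.55·0.2617 / (0.55·0.2617 + 0.4·0.7383) ≈ 0.3277
After 'flag': P(spam) = 0.55·0.3277 / (0.55·0.3277 + 0.4·0.6723) ≈ 0.4013

0.4013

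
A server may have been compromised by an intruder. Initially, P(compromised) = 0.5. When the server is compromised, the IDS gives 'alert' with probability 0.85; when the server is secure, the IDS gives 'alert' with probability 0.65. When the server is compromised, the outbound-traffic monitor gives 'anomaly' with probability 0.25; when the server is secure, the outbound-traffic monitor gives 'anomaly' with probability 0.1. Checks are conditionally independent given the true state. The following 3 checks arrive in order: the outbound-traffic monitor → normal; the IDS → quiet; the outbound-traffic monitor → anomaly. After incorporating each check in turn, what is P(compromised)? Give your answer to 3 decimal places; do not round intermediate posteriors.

After the outbound-traffic monitor='normal': P(compromised) = 0.75·0.5000 / (0.75·0.5000 + 0.9·0.5000) ≈ 0.4545
After the IDS='quiet': P(compromised) = 0.15·0.4545 / (0.15·0.4545 + 0.35·0.5455) ≈ 0.2632
After the outbound-traffic monitor='anomaly': P(compromised) = 0.25·0.2632 / (0.25·0.2632 + 0.1·0.7368) ≈ 0.4717

0.472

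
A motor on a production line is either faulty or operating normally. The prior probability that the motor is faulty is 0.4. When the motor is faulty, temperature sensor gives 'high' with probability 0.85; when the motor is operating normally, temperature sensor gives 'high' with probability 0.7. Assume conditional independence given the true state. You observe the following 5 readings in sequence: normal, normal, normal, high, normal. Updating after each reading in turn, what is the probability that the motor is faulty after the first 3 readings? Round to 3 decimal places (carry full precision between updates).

After 'normal': P(faulty) = 0.15·0.4000 / (0.15·0.4000 + 0.3·0.6000) ≈ 0.2500
After 'normal': P(faulty) = 0.15·0.2500 / (0.15·0.2500 + 0.3·0.7500) ≈ 0.1429
After 'normal': P(faulty) = 0.15·0.1429 / (0.15·0.1429 + 0.3·0.8571) ≈ 0.0769

0.077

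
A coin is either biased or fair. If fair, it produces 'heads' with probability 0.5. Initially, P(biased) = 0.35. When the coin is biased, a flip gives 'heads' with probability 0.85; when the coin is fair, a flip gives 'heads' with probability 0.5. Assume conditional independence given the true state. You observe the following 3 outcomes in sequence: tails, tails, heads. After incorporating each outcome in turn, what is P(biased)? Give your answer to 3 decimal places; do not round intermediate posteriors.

Each posterior becomes the prior for the next update.
After 'tails': P(biased) = 0.15·0.3500 / (0.15·0.3500 + 0.5·0.6500) ≈ 0.1391
After 'tails': P(biased) = 0.15·0.1391 / (0.15·0.1391 + 0.5·0.8609) ≈ 0.0462
After 'heads': P(biased) = 0.85·0.0462 / (0.85·0.0462 + 0.5·0.9538) ≈ 0.0761

0.076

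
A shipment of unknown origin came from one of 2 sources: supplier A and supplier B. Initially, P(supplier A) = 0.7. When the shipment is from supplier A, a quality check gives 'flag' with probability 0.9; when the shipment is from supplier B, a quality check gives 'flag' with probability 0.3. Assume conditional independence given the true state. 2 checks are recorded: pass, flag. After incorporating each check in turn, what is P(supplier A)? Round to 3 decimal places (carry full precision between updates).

0.500

After 'pass': P(supplier A) = 0.1·0.7000 / (0.1·0.7000 + 0.7·0.3000) ≈ 0.2500
After 'flag': P(supplier A) = 0.9·0.2500 / (0.9·0.2500 + 0.3·0.7500) ≈ 0.5000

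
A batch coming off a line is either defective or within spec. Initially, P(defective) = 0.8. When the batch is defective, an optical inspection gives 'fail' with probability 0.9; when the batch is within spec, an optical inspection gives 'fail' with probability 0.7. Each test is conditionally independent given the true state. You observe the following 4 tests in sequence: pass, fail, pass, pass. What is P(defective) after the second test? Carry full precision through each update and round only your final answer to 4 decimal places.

0.6316

After 'pass': P(defective) = 0.1·0.8000 / (0.1·0.8000 + 0.3·0.2000) ≈ 0.5714
After 'fail': P(defective) = 0.9·0.5714 / (0.9·0.5714 + 0.7·0.4286) ≈ 0.6316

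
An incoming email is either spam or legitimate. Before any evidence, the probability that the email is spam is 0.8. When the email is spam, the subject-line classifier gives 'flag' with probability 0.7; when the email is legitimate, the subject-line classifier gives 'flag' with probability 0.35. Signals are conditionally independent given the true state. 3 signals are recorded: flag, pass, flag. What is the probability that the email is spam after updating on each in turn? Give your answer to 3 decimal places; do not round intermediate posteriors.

Each posterior becomes the prior for the next update.
After 'flag': P(spam) = 0.7·0.8000 / (0.7·0.8000 + 0.35·0.2000) ≈ 0.8889
After 'pass': P(spam) = 0.3·0.8889 / (0.3·0.8889 + 0.65·0.1111) ≈ 0.7869
After 'flag': P(spam) = 0.7·0.7869 / (0.7·0.7869 + 0.35·0.2131) ≈ 0.8807

0.881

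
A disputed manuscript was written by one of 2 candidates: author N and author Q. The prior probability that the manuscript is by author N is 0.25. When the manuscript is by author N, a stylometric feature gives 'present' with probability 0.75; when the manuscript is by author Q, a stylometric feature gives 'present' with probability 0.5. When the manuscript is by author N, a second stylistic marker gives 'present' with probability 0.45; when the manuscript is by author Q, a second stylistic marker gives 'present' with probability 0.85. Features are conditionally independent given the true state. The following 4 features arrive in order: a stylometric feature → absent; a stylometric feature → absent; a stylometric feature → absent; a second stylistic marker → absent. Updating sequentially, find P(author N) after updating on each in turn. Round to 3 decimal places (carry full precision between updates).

Each posterior becomes the prior for the next update.
After a stylometric feature='absent': P(author N) = 0.25·0.2500 / (0.25·0.2500 + 0.5·0.7500) ≈ 0.1429
After a stylometric feature='absent': P(author N) = 0.25·0.1429 / (0.25·0.1429 + 0.5·0.8571) ≈ 0.0769
After a stylometric feature='absent': P(author N) = 0.25·0.0769 / (0.25·0.0769 + 0.5·0.9231) ≈ 0.0400
After a second stylistic marker='absent': P(author N) = 0.55·0.0400 / (0.55·0.0400 + 0.15·0.9600) ≈ 0.1325

0.133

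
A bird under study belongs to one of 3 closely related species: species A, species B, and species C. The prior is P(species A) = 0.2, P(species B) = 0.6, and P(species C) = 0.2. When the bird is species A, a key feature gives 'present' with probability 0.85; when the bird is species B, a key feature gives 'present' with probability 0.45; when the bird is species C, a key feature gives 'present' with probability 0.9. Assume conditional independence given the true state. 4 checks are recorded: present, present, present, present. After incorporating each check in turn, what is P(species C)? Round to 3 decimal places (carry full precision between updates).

0.504

After 'present': normaliser = 0.85·0.2000 + 0.45·0.6000 + 0.9·0.2000; P(species A) ≈ 0.2742, P(species B) ≈ 0.4355, P(species C) ≈ 0.2903
After 'present': normaliser = 0.85·0.2742 + 0.45·0.4355 + 0.9·0.2903; P(species A) ≈ 0.3376, P(species B) ≈ 0.2839, P(species C) ≈ 0.3785
After 'present': normaliser = 0.85·0.3376 + 0.45·0.2839 + 0.9·0.3785; P(species A) ≈ 0.3799, P(species B) ≈ 0.1691, P(species C) ≈ 0.4510
After 'present': normaliser = 0.85·0.3799 + 0.45·0.1691 + 0.9·0.4510; P(species A) ≈ 0.4012, P(species B) ≈ 0.0945, P(species C) ≈ 0.5043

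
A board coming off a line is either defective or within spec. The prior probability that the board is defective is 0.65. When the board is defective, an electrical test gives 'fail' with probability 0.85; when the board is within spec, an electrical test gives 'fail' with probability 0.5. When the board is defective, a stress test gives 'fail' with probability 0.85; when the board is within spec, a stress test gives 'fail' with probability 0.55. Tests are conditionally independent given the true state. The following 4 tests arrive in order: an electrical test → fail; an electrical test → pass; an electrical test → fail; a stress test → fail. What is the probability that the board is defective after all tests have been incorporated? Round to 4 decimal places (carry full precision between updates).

After an electrical test='fail': P(defective) = 0.85·0.6500 / (0.85·0.6500 + 0.5·0.3500) ≈ 0.7595
After an electrical test='pass': P(defective) = 0.15·0.7595 / (0.15·0.7595 + 0.5·0.2405) ≈ 0.4864
After an electrical test='fail': P(defective) = 0.85·0.4864 / (0.85·0.4864 + 0.5·0.5136) ≈ 0.6169
After a stress test='fail': P(defective) = 0.85·0.6169 / (0.85·0.6169 + 0.55·0.3831) ≈ 0.7133

0.7133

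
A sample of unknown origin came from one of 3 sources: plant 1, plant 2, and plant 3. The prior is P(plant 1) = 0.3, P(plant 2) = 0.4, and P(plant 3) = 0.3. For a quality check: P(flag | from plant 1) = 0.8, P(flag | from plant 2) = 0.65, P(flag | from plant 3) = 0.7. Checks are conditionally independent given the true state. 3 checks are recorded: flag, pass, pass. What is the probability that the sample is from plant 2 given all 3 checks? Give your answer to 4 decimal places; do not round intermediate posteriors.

0.5278

After 'flag': normaliser = 0.8·0.3000 + 0.65·0.4000 + 0.7·0.3000; P(plant 1) ≈ 0.3380, P(plant 2) ≈ 0.3662, P(plant 3) ≈ 0.2958
After 'pass': normaliser = 0.2·0.3380 + 0.35·0.3662 + 0.3·0.2958; P(plant 1) ≈ 0.2376, P(plant 2) ≈ 0.4505, P(plant 3) ≈ 0.3119
After 'pass': normaliser = 0.2·0.2376 + 0.35·0.4505 + 0.3·0.3119; P(plant 1) ≈ 0.1591, P(plant 2) ≈ 0.5278, P(plant 3) ≈ 0.3132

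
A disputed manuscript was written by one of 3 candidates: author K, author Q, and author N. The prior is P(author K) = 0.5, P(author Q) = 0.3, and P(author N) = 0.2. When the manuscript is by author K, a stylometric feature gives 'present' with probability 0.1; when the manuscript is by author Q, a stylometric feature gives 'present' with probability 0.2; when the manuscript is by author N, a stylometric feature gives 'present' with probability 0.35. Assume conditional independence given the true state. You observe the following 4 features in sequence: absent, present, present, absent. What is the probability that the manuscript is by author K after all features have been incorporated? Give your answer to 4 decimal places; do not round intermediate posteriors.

0.1834

Each posterior becomes the prior for the next update.
After 'absent': normaliser = 0.9·0.5000 + 0.8·0.3000 + 0.65·0.2000; P(author K) ≈ 0.5488, P(author Q) ≈ 0.2927, P(author N) ≈ 0.1585
After 'present': normaliser = 0.1·0.5488 + 0.2·0.2927 + 0.35·0.1585; P(author K) ≈ 0.3249, P(author Q) ≈ 0.3466, P(author N) ≈ 0.3285
After 'present': normaliser = 0.1·0.3249 + 0.2·0.3466 + 0.35·0.3285; P(author K) ≈ 0.1499, P(author Q) ≈ 0.3197, P(author N) ≈ 0.5304
After 'absent': normaliser = 0.9·0.1499 + 0.8·0.3197 + 0.65·0.5304; P(author K) ≈ 0.1834, P(author Q) ≈ 0.3478, P(author N) ≈ 0.4688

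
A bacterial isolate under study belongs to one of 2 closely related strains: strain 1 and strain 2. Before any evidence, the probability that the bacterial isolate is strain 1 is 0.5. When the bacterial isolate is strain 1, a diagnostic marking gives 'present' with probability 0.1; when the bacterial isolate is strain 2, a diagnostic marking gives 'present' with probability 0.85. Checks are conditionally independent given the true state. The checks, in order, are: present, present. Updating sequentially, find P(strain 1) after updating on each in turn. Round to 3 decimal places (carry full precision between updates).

0.014

Each posterior becomes the prior for the next update.
After 'present': P(strain 1) = 0.1·0.5000 / (0.1·0.5000 + 0.85·0.5000) ≈ 0.1053
After 'present': P(strain 1) = 0.1·0.1053 / (0.1·0.1053 + 0.85·0.8947) ≈ 0.0137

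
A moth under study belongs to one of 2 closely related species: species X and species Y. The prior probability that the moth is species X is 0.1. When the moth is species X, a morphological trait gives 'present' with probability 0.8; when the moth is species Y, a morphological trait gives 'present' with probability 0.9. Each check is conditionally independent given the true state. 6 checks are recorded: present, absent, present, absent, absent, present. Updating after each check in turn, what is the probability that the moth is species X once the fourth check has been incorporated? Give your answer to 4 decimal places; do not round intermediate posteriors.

Each posterior becomes the prior for the next update.
After 'present': P(species X) = 0.8·0.1000 / (0.8·0.1000 + 0.9·0.9000) ≈ 0.0899
After 'absent': P(species X) = 0.2·0.0899 / (0.2·0.0899 + 0.1·0.9101) ≈ 0.1649
After 'present': P(species X) = 0.8·0.1649 / (0.8·0.1649 + 0.9·0.8351) ≈ 0.1494
After 'absent': P(species X) = 0.2·0.1494 / (0.2·0.1494 + 0.1·0.8506) ≈ 0.2599

0.2599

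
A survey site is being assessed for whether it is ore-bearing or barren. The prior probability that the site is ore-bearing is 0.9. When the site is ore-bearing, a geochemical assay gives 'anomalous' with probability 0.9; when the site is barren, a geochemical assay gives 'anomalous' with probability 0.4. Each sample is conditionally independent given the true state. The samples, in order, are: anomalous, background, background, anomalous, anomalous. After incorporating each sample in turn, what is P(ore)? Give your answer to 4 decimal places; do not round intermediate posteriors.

0.7401

After 'anomalous': P(ore) = 0.9·0.9000 / (0.9·0.9000 + 0.4·0.1000) ≈ 0.9529
After 'background': P(ore) = 0.1·0.9529 / (0.1·0.9529 + 0.6·0.0471) ≈ 0.7714
After 'background': P(ore) = 0.1·0.7714 / (0.1·0.7714 + 0.6·0.2286) ≈ 0.3600
After 'anomalous': P(ore) = 0.9·0.3600 / (0.9·0.3600 + 0.4·0.6400) ≈ 0.5586
After 'anomalous': P(ore) = 0.9·0.5586 / (0.9·0.5586 + 0.4·0.4414) ≈ 0.7401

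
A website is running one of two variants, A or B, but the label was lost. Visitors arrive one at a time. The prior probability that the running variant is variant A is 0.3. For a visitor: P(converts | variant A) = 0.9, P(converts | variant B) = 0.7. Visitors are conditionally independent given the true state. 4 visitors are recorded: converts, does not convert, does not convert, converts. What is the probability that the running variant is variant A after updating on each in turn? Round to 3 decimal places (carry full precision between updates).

0.073

After 'converts': P(A) = 0.9·0.3000 / (0.9·0.3000 + 0.7·0.7000) ≈ 0.3553
After 'does not convert': P(A) = 0.1·0.3553 / (0.1·0.3553 + 0.3·0.6447) ≈ 0.1552
After 'does not convert': P(A) = 0.1·0.1552 / (0.1·0.1552 + 0.3·0.8448) ≈ 0.0577
After 'converts': P(A) = 0.9·0.0577 / (0.9·0.0577 + 0.7·0.9423) ≈ 0.0730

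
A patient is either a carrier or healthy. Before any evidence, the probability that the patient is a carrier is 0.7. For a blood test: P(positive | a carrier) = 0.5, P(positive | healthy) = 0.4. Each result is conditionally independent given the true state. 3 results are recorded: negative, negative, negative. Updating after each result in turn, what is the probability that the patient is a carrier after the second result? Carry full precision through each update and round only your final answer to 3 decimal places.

After 'negative': P(carrier) = 0.5·0.7000 / (0.5·0.7000 + 0.6·0.3000) ≈ 0.6604
After 'negative': P(carrier) = 0.5·0.6604 / (0.5·0.6604 + 0.6·0.3396) ≈ 0.6184

0.618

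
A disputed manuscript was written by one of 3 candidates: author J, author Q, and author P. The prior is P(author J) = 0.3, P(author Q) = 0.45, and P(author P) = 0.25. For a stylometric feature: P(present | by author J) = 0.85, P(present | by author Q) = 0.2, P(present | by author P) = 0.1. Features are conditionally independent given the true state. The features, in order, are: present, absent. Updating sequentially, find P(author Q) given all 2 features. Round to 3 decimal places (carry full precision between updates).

0.542

After 'present': normaliser = 0.85·0.3000 + 0.2·0.4500 + 0.1·0.2500; P(author J) ≈ 0.6892, P(author Q) ≈ 0.2432, P(author P) ≈ 0.0676
After 'absent': normaliser = 0.15·0.6892 + 0.8·0.2432 + 0.9·0.0676; P(author J) ≈ 0.2881, P(author Q) ≈ 0.5424, P(author P) ≈ 0.1695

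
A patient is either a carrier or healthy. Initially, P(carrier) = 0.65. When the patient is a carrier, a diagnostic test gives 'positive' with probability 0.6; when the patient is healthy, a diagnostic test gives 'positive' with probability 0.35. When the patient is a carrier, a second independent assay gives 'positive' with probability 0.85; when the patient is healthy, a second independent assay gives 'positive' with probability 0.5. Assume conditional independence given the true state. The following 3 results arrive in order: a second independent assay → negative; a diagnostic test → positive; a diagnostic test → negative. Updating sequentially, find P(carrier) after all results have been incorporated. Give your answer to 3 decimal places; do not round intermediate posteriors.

0.370

After a second independent assay='negative': P(carrier) = 0.15·0.6500 / (0.15·0.6500 + 0.5·0.3500) ≈ 0.3578
After a diagnostic test='positive': P(carrier) = 0.6·0.3578 / (0.6·0.3578 + 0.35·0.6422) ≈ 0.4885
After a diagnostic test='negative': P(carrier) = 0.4·0.4885 / (0.4·0.4885 + 0.65·0.5115) ≈ 0.3702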